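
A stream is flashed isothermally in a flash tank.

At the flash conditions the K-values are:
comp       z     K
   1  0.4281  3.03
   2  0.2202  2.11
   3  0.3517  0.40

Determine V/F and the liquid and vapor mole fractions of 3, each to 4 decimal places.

V/F = 0.8665, x_3 = 0.7326, y_3 = 0.2930

Material balance + equilibrium reduce to Σ zᵢ(Kᵢ−1)/(1+V/F(Kᵢ−1)) = 0.
Feasibility: ΣzᵢKᵢ = 1.9024, Σzᵢ/Kᵢ = 1.1249 — both > 1, two phases present.
Iterate (Newton) starting at V/F = 0.5:
  V/F = 0.5000: g = 0.28701, g' = -0.8051 → V/F = 0.8565
  V/F = 0.8565: g = 0.00851, g' = -0.8423 → V/F = 0.8666
  V/F = 0.8666: g = -0.00005, g' = -0.8517 → V/F = 0.8665
Converged at V/F = 0.8665.
Compositions from xᵢ = zᵢ/(1+V/F(Kᵢ−1)), yᵢ = Kᵢxᵢ:
  1: x = 0.1552, y = 0.4701
  2: x = 0.1122, y = 0.2368
  3: x = 0.7326, y = 0.2930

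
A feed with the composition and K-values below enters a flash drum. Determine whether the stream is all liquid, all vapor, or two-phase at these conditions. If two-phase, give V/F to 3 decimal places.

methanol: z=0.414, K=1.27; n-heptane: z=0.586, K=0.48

ΣzᵢKᵢ = 0.807; Σzᵢ/Kᵢ = 1.547.
Since ΣzᵢKᵢ < 1 the mixture is below its bubble point — single liquid phase.

all liquid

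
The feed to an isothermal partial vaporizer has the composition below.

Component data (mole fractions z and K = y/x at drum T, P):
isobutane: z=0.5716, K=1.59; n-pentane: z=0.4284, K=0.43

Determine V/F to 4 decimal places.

Rachford–Rice: g(V/F) = Σ zᵢ(Kᵢ−1)/(1+V/F(Kᵢ−1)) = 0.
Feasibility: ΣzᵢKᵢ = 1.0931, Σzᵢ/Kᵢ = 1.3558 — both > 1, two phases present.
Binary case is linear: z₁(K₁−1)(1+V/F(K₂−1)) + z₂(K₂−1)(1+V/F(K₁−1)) = 0
⇒ V/F = [z₁(K₁−1)+z₂(K₂−1)] / [−(K₁−1)(K₂−1)] = 0.09306/0.33630 = 0.2767

V/F = 0.2767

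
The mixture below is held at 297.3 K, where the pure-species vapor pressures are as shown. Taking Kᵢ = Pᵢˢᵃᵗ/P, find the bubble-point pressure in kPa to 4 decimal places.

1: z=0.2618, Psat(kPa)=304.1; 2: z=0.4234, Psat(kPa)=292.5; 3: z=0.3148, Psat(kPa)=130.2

Pbub = 244.4448 kPa

At the bubble point ψ → 0, so ΣzᵢKᵢ = 1 with Kᵢ = Pᵢˢᵃᵗ/P ⇒ P = ΣzᵢPᵢˢᵃᵗ.
P = 0.2618·304.1 + 0.4234·292.5 + 0.3148·130.2 = 244.4448 kPa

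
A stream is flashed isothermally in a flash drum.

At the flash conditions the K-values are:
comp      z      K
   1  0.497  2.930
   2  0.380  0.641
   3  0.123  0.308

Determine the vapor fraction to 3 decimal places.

Material balance + equilibrium reduce to Σ zᵢ(Kᵢ−1)/(1+ψ(Kᵢ−1)) = 0.
g(0) = ΣzᵢKᵢ − 1 = 0.738 and g(1) = 1 − Σzᵢ/Kᵢ = -0.162, so a root lies in (0, 1).
Iterate (Newton) starting at ψ = 0.39:
  ψ = 0.390: g = 0.2721, g' = -0.779 → ψ = 0.739
  ψ = 0.739: g = 0.0354, g' = -0.652 → ψ = 0.793
Converged at ψ = 0.793.

ψ = 0.793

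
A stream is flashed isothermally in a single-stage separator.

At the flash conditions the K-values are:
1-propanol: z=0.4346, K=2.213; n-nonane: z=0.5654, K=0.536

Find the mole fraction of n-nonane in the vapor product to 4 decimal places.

y_n-nonane = 0.3877

Iterate (Newton) starting at β = 0.5:
  β = 0.5000: g = -0.01345, g' = -0.4542 → β = 0.4704
  β = 0.4704: g = 0.00006, g' = -0.4584 → β = 0.4705
Converged at β = 0.4705.
Compositions from xᵢ = zᵢ/(1+β(Kᵢ−1)), yᵢ = Kᵢxᵢ:
  1-propanol: x = 0.2767, y = 0.6123
  n-nonane: x = 0.7233, y = 0.3877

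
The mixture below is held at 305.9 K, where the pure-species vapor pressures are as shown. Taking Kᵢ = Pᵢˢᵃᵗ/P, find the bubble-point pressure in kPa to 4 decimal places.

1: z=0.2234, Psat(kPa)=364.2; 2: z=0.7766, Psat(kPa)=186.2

At the bubble point ψ → 0, so ΣzᵢKᵢ = 1 with Kᵢ = Pᵢˢᵃᵗ/P ⇒ P = ΣzᵢPᵢˢᵃᵗ.
P = 0.2234·364.2 + 0.7766·186.2 = 225.9652 kPa

Pbub = 225.9652 kPa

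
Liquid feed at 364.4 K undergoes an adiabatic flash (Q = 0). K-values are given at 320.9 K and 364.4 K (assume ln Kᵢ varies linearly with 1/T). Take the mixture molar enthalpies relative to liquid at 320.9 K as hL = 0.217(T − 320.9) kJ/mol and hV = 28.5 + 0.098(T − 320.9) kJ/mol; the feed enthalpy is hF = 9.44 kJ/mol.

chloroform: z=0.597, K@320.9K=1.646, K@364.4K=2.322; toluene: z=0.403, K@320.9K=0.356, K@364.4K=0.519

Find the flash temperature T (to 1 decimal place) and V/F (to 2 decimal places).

Adiabatic flash: solve Rachford–Rice at each trial T, then check hF = ψ·hV(T) + (1−ψ)·hL(T).
  T = 320.9 K: K = (1.646, 0.356), RR gives ψ = 0.303, H_out = 8.641 kJ/mol
  T = 364.4 K: K = (2.322, 0.519), RR gives ψ = 0.936, H_out = 31.278 kJ/mol
  T = 342.6 K: K = (1.976, 0.435), RR gives ψ = 0.643, H_out = 21.381 kJ/mol
  T = 331.8 K: K = (1.809, 0.395), RR gives ψ = 0.489, H_out = 15.662 kJ/mol
  T = 326.4 K: K = (1.728, 0.375), RR gives ψ = 0.402, H_out = 12.395 kJ/mol
  T = 323.6 K: K = (1.686, 0.366), RR gives ψ = 0.353, H_out = 10.547 kJ/mol
  T = 322.2 K: K = (1.665, 0.361), RR gives ψ = 0.328, H_out = 9.575 kJ/mol
Linear interpolation between T = 320.9 (H_out = 8.641) and T = 322.2 (H_out = 9.575) on hF = 9.44 gives T ≈ 322.0 K, at which ψ = 0.32.

T = 322.0 K, V/F = 0.32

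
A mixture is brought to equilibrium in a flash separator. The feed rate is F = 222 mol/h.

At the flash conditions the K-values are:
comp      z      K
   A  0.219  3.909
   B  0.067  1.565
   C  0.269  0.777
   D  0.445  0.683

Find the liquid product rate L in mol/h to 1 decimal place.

Material balance + equilibrium reduce to Σ zᵢ(Kᵢ−1)/(1+V/F(Kᵢ−1)) = 0.
g(0) = ΣzᵢKᵢ − 1 = 0.474 and g(1) = 1 − Σzᵢ/Kᵢ = -0.097, so a root lies in (0, 1).
Newton–Raphson from V/F = 0.53:
  V/F = 0.530: g = 0.0422, g' = -0.381 → V/F = 0.641
  V/F = 0.641: g = 0.0033, g' = -0.326 → V/F = 0.651
Converged at V/F = 0.651.
Then V = V/F·F = 0.6507·222 = 144.5 mol/h and L = F − V = 77.5 mol/h.

L = 77.5 mol/h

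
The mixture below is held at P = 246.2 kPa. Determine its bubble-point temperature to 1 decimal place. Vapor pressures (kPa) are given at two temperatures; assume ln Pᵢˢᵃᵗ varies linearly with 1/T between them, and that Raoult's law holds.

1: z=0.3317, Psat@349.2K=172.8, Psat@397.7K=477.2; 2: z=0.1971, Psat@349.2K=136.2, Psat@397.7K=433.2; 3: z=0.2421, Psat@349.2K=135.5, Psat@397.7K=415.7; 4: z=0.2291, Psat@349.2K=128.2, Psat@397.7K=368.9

T = 371.1 K

Bubble-point temperature: ΣzᵢPᵢˢᵃᵗ(T) = P. Interpolate ln Pᵢˢᵃᵗ = aᵢ + bᵢ/T.
  T = 349.2 K: ΣzᵢPᵢˢᵃᵗ = 146.34 kPa
  T = 397.7 K: ΣzᵢPᵢˢᵃᵗ = 428.83 kPa
  T = 373.4 K: ΣzᵢPᵢˢᵃᵗ = 259.02 kPa
  T = 361.3 K: ΣzᵢPᵢˢᵃᵗ = 196.54 kPa
  T = 367.4 K: ΣzᵢPᵢˢᵃᵗ = 226.39 kPa
  T = 370.4 K: ΣzᵢPᵢˢᵃᵗ = 242.29 kPa
  T = 371.9 K: ΣzᵢPᵢˢᵃᵗ = 250.55 kPa
Interpolating between 370.4 K and 371.9 K gives T ≈ 371.1 K.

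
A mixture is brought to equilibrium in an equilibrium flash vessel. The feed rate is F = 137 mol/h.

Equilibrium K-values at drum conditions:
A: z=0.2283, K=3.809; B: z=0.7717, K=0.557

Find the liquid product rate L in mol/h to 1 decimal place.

L = 104.0 mol/h

Rachford–Rice: g(β) = Σ zᵢ(Kᵢ−1)/(1+β(Kᵢ−1)) = 0.
Check two-phase: ΣzᵢKᵢ = 1.2994 > 1 and Σzᵢ/Kᵢ = 1.4454 > 1, so g(0) = 0.2994 > 0 and g(1) = -0.4454 < 0.
Binary case is linear: z₁(K₁−1)(1+β(K₂−1)) + z₂(K₂−1)(1+β(K₁−1)) = 0
⇒ β = [z₁(K₁−1)+z₂(K₂−1)] / [−(K₁−1)(K₂−1)] = 0.29943/1.24439 = 0.2406
Then V = β·F = 0.2406·137 = 33.0 mol/h and L = F − V = 104.0 mol/h.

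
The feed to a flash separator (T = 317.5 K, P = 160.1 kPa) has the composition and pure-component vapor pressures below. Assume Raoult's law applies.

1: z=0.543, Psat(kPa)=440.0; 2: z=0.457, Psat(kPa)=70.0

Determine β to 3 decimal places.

β = 0.703

Raoult's law: Kᵢ = Pᵢˢᵃᵗ/P = Pᵢˢᵃᵗ/160.1.
  K_1 = 440.0/160.1 = 2.74828, K_2 = 70.0/160.1 = 0.43723
Let β = V/F and solve Σ zᵢ(Kᵢ−1)/(1+β(Kᵢ−1)) = 0.
Feasibility: ΣzᵢKᵢ = 1.692, Σzᵢ/Kᵢ = 1.243 — both > 1, two phases present.
Binary case is linear: z₁(K₁−1)(1+β(K₂−1)) + z₂(K₂−1)(1+β(K₁−1)) = 0
⇒ β = [z₁(K₁−1)+z₂(K₂−1)] / [−(K₁−1)(K₂−1)] = 0.6921/0.9839 = 0.703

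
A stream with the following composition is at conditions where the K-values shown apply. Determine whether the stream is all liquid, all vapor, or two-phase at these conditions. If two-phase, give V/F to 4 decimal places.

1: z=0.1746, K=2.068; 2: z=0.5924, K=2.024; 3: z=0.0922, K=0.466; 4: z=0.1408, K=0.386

ΣzᵢKᵢ = 1.6574; Σzᵢ/Kᵢ = 0.9397.
Since Σzᵢ/Kᵢ < 1 the mixture is above its dew point — single vapor phase.

all vapor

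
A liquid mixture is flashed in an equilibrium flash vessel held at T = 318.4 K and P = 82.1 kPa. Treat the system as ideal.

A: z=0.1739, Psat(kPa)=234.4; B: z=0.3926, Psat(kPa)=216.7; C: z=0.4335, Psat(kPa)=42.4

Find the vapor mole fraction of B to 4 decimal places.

y_B = 0.4140

Raoult's law: Kᵢ = Pᵢˢᵃᵗ/P = Pᵢˢᵃᵗ/82.1.
  K_A = 234.4/82.1 = 2.855055, K_B = 216.7/82.1 = 2.639464, K_C = 42.4/82.1 = 0.516443
Rachford–Rice: g(β) = Σ zᵢ(Kᵢ−1)/(1+β(Kᵢ−1)) = 0.
Feasibility: ΣzᵢKᵢ = 1.7566, Σzᵢ/Kᵢ = 1.0490 — both > 1, two phases present.
Iterate (Newton) starting at β = 0.5:
  β = 0.5000: g = 0.24460, g' = -0.6561 → β = 0.8728
  β = 0.8728: g = 0.02523, g' = -0.5693 → β = 0.9172
  β = 0.9172: g = -0.00017, g' = -0.5777 → β = 0.9169
Converged at β = 0.9169.
Compositions from xᵢ = zᵢ/(1+β(Kᵢ−1)), yᵢ = Kᵢxᵢ:
  A: x = 0.0644, y = 0.1838
  B: x = 0.1568, y = 0.4140
  C: x = 0.7788, y = 0.4022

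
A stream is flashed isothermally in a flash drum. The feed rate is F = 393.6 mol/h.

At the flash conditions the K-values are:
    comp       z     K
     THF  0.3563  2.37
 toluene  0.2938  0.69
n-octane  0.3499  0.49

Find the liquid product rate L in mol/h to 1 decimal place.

Rachford–Rice: g(ψ) = Σ zᵢ(Kᵢ−1)/(1+ψ(Kᵢ−1)) = 0.
g(0) = ΣzᵢKᵢ − 1 = 0.2186 and g(1) = 1 − Σzᵢ/Kᵢ = -0.2902, so a root lies in (0, 1).
Newton iteration, ψ⁰ = 0.5:
  ψ = 0.5000: g = -0.05762, g' = -0.4391 → ψ = 0.3688
  ψ = 0.3688: g = 0.00168, g' = -0.4692 → ψ = 0.3723
Converged at ψ = 0.3723.
Then V = ψ·F = 0.3723·393.6 = 146.6 mol/h and L = F − V = 247.0 mol/h.

L = 247.0 mol/h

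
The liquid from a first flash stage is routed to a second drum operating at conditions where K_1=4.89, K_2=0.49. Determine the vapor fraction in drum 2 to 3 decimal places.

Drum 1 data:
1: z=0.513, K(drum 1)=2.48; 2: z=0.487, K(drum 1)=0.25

Drum 1:
Let ψ₁ = V/F and solve Σ zᵢ(Kᵢ−1)/(1+ψ₁(Kᵢ−1)) = 0.
Check two-phase: ΣzᵢKᵢ = 1.394 > 1 and Σzᵢ/Kᵢ = 2.155 > 1, so g(0) = 0.394 > 0 and g(1) = -1.155 < 0.
Iterate (Newton) starting at ψ₁ = 0.3:
  ψ₁ = 0.300: g = 0.0545, g' = -0.995 → ψ₁ = 0.355
Converged at ψ₁ = 0.355.
Drum-1 compositions:
  1: x = 0.336, y = 0.834
  2: x = 0.664, y = 0.166
Drum-2 feed = drum-1 liquid: z₂ = (0.3363, 0.6637).
Drum 2:
Binary case is linear: z₁(K₁−1)(1+ψ₂(K₂−1)) + z₂(K₂−1)(1+ψ₂(K₁−1)) = 0
⇒ ψ₂ = [z₁(K₁−1)+z₂(K₂−1)] / [−(K₁−1)(K₂−1)] = 0.9698/1.9839 = 0.489
  1: x = 0.116, y = 0.567
  2: x = 0.884, y = 0.433

V/F (drum 2) = 0.489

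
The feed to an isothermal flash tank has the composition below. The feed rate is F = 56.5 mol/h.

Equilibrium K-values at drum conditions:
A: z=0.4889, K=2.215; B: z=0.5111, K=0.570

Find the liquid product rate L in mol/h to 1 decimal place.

Material balance + equilibrium reduce to Σ zᵢ(Kᵢ−1)/(1+ψ(Kᵢ−1)) = 0.
Feasibility: ΣzᵢKᵢ = 1.3742, Σzᵢ/Kᵢ = 1.1174 — both > 1, two phases present.
Binary case is linear: z₁(K₁−1)(1+ψ(K₂−1)) + z₂(K₂−1)(1+ψ(K₁−1)) = 0
⇒ ψ = [z₁(K₁−1)+z₂(K₂−1)] / [−(K₁−1)(K₂−1)] = 0.37424/0.52245 = 0.7163
Then V = ψ·F = 0.7163·56.5 = 40.5 mol/h and L = F − V = 16.0 mol/h.

L = 16.0 mol/h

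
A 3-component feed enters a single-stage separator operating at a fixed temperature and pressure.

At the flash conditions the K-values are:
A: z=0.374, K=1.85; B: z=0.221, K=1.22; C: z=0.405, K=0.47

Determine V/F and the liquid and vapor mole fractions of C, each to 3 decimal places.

V/F = 0.428, x_C = 0.524, y_C = 0.246

Rachford–Rice: g(V/F) = Σ zᵢ(Kᵢ−1)/(1+V/F(Kᵢ−1)) = 0.
g(0) = ΣzᵢKᵢ − 1 = 0.152 and g(1) = 1 − Σzᵢ/Kᵢ = -0.245, so a root lies in (0, 1).
Newton–Raphson from V/F = 0.61:
  V/F = 0.610: g = -0.0650, g' = -0.374 → V/F = 0.436
  V/F = 0.436: g = -0.0029, g' = -0.345 → V/F = 0.428
Converged at V/F = 0.428.
Compositions from xᵢ = zᵢ/(1+V/F(Kᵢ−1)), yᵢ = Kᵢxᵢ:
  A: x = 0.274, y = 0.507
  B: x = 0.202, y = 0.246
  C: x = 0.524, y = 0.246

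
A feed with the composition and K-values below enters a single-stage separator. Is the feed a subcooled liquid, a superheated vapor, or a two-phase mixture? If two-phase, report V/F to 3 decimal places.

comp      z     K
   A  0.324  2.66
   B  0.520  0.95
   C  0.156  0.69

ΣzᵢKᵢ = 1.463; Σzᵢ/Kᵢ = 0.895.
Since Σzᵢ/Kᵢ < 1 the mixture is above its dew point — single vapor phase.

superheated vapor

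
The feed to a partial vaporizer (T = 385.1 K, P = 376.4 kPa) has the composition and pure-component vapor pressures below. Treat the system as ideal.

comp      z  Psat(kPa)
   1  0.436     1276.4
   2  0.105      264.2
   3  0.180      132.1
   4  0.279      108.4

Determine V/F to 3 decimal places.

Raoult's law: Kᵢ = Pᵢˢᵃᵗ/P = Pᵢˢᵃᵗ/376.4.
  K_1 = 1276.4/376.4 = 3.39107, K_2 = 264.2/376.4 = 0.70191, K_3 = 132.1/376.4 = 0.35096, K_4 = 108.4/376.4 = 0.28799
Rachford–Rice: g(V/F) = Σ zᵢ(Kᵢ−1)/(1+V/F(Kᵢ−1)) = 0.
Feasibility: ΣzᵢKᵢ = 1.696, Σzᵢ/Kᵢ = 1.760 — both > 1, two phases present.
Newton–Raphson from V/F = 0.5:
  V/F = 0.500: g = -0.0434, g' = -1.037 → V/F = 0.458
Converged at V/F = 0.458.

V/F = 0.458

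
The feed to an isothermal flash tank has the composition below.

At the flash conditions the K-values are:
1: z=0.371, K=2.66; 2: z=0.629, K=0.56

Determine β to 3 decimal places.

Rachford–Rice: g(β) = Σ zᵢ(Kᵢ−1)/(1+β(Kᵢ−1)) = 0.
Feasibility: ΣzᵢKᵢ = 1.339, Σzᵢ/Kᵢ = 1.263 — both > 1, two phases present.
Binary case is linear: z₁(K₁−1)(1+β(K₂−1)) + z₂(K₂−1)(1+β(K₁−1)) = 0
⇒ β = [z₁(K₁−1)+z₂(K₂−1)] / [−(K₁−1)(K₂−1)] = 0.3391/0.7304 = 0.464

β = 0.464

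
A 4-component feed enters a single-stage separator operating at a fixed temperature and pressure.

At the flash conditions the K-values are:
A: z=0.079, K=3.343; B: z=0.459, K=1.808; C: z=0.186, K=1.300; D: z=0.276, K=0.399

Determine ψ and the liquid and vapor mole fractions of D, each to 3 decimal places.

ψ = 0.827, x_D = 0.549, y_D = 0.219

Let ψ = V/F and solve Σ zᵢ(Kᵢ−1)/(1+ψ(Kᵢ−1)) = 0.
g(0) = ΣzᵢKᵢ − 1 = 0.446 and g(1) = 1 − Σzᵢ/Kᵢ = -0.112, so a root lies in (0, 1).
Newton–Raphson from ψ = 0.65:
  ψ = 0.650: g = 0.0910, g' = -0.477 → ψ = 0.841
  ψ = 0.841: g = -0.0076, g' = -0.573 → ψ = 0.828
  ψ = 0.828: g = -0.0001, g' = -0.563 → ψ = 0.827
Converged at ψ = 0.827.
Compositions from xᵢ = zᵢ/(1+ψ(Kᵢ−1)), yᵢ = Kᵢxᵢ:
  A: x = 0.027, y = 0.090
  B: x = 0.275, y = 0.497
  C: x = 0.149, y = 0.194
  D: x = 0.549, y = 0.219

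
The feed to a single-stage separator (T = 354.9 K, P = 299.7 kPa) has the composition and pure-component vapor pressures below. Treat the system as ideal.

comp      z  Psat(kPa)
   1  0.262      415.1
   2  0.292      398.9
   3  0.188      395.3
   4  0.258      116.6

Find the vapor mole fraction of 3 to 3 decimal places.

Raoult's law: Kᵢ = Pᵢˢᵃᵗ/P = Pᵢˢᵃᵗ/299.7.
  K_1 = 415.1/299.7 = 1.38505, K_2 = 398.9/299.7 = 1.33100, K_3 = 395.3/299.7 = 1.31899, K_4 = 116.6/299.7 = 0.38906
Material balance + equilibrium reduce to Σ zᵢ(Kᵢ−1)/(1+ψ(Kᵢ−1)) = 0.
Feasibility: ΣzᵢKᵢ = 1.100, Σzᵢ/Kᵢ = 1.214 — both > 1, two phases present.
Newton iteration, ψ⁰ = 0.5:
  ψ = 0.500: g = -0.0077, g' = -0.265 → ψ = 0.471
  ψ = 0.471: g = -0.0001, g' = -0.256 → ψ = 0.470
Converged at ψ = 0.470.
Compositions from xᵢ = zᵢ/(1+ψ(Kᵢ−1)), yᵢ = Kᵢxᵢ:
  1: x = 0.222, y = 0.307
  2: x = 0.253, y = 0.336
  3: x = 0.163, y = 0.216
  4: x = 0.362, y = 0.141

y_3 = 0.216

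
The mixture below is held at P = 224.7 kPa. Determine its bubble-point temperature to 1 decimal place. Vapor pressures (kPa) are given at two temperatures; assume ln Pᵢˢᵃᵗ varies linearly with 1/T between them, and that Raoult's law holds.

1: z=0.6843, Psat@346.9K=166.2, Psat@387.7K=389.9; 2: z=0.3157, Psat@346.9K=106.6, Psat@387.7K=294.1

Bubble-point temperature: ΣzᵢPᵢˢᵃᵗ(T) = P. Interpolate ln Pᵢˢᵃᵗ = aᵢ + bᵢ/T.
  T = 346.9 K: ΣzᵢPᵢˢᵃᵗ = 147.38 kPa
  T = 387.7 K: ΣzᵢPᵢˢᵃᵗ = 359.66 kPa
  T = 367.3 K: ΣzᵢPᵢˢᵃᵗ = 235.87 kPa
  T = 357.1 K: ΣzᵢPᵢˢᵃᵗ = 187.67 kPa
  T = 362.2 K: ΣzᵢPᵢˢᵃᵗ = 210.73 kPa
  T = 364.8 K: ΣzᵢPᵢˢᵃᵗ = 223.27 kPa
Interpolating between 364.8 K and 367.3 K gives T ≈ 365.1 K.

T = 365.1 K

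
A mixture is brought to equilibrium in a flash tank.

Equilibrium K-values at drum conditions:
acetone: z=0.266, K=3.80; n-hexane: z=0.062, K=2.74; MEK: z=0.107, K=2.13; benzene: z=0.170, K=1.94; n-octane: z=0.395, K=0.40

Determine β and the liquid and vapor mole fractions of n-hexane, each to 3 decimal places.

β = 0.769, x_n-hexane = 0.027, y_n-hexane = 0.073

Let β = V/F and solve Σ zᵢ(Kᵢ−1)/(1+β(Kᵢ−1)) = 0.
g(0) = ΣzᵢKᵢ − 1 = 0.896 and g(1) = 1 − Σzᵢ/Kᵢ = -0.218, so a root lies in (0, 1).
Newton–Raphson from β = 0.67:
  β = 0.670: g = 0.0793, g' = -0.791 → β = 0.770
  β = 0.770: g = -0.0013, g' = -0.825 → β = 0.769
Converged at β = 0.769.
Compositions from xᵢ = zᵢ/(1+β(Kᵢ−1)), yᵢ = Kᵢxᵢ:
  acetone: x = 0.084, y = 0.321
  n-hexane: x = 0.027, y = 0.073
  MEK: x = 0.057, y = 0.122
  benzene: x = 0.099, y = 0.191
  n-octane: x = 0.733, y = 0.293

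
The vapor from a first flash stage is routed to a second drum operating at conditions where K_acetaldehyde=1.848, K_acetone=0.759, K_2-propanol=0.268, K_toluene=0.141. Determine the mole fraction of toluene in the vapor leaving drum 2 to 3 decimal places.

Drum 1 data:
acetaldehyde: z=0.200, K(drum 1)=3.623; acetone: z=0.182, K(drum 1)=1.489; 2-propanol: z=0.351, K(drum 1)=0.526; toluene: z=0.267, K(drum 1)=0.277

y_toluene (drum 2) = 0.015

Drum 1:
Rachford–Rice: g(ψ₁) = Σ zᵢ(Kᵢ−1)/(1+ψ₁(Kᵢ−1)) = 0.
Feasibility: ΣzᵢKᵢ = 1.254, Σzᵢ/Kᵢ = 1.809 — both > 1, two phases present.
Iterate (Newton) starting at ψ₁ = 0.5:
  ψ₁ = 0.500: g = -0.2219, g' = -0.763 → ψ₁ = 0.209
  ψ₁ = 0.209: g = 0.0072, g' = -0.900 → ψ₁ = 0.217
Converged at ψ₁ = 0.217.
Drum-1 compositions:
  acetaldehyde: x = 0.127, y = 0.461
  acetone: x = 0.165, y = 0.245
  2-propanol: x = 0.391, y = 0.206
  toluene: x = 0.317, y = 0.088
Drum-2 feed = drum-1 vapor: z₂ = (0.4615, 0.2450, 0.2058, 0.0878).
Drum 2:
Let ψ₂ = V/F and solve Σ zᵢ(Kᵢ−1)/(1+ψ₂(Kᵢ−1)) = 0.
Check two-phase: ΣzᵢKᵢ = 1.106 > 1 and Σzᵢ/Kᵢ = 1.963 > 1, so g(0) = 0.106 > 0 and g(1) = -0.963 < 0.
Newton iteration, ψ₂⁰ = 0.5:
  ψ₂ = 0.500: g = -0.1621, g' = -0.655 → ψ₂ = 0.253
  ψ₂ = 0.253: g = -0.0217, g' = -0.513 → ψ₂ = 0.210
Converged at ψ₂ = 0.210.
  acetaldehyde: x = 0.392, y = 0.724
  acetone: x = 0.258, y = 0.196
  2-propanol: x = 0.243, y = 0.065
  toluene: x = 0.107, y = 0.015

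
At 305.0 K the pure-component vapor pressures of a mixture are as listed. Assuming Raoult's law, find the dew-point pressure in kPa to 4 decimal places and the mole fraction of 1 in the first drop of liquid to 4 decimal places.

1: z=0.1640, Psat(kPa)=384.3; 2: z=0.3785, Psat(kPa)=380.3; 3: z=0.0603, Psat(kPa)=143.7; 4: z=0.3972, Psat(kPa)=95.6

Pdew = 166.7653 kPa, x_1 = 0.0712

At the dew point ψ → 1, so Σzᵢ/Kᵢ = 1 with Kᵢ = Pᵢˢᵃᵗ/P ⇒ 1/P = Σzᵢ/Pᵢˢᵃᵗ.
1/P = 0.1640/384.3 + 0.3785/380.3 + 0.0603/143.7 + 0.3972/95.6 = 0.0059965 ⇒ P = 166.7653 kPa
xᵢ = zᵢP/Pᵢˢᵃᵗ ⇒ x_1 = 0.1640·166.7653/384.3 = 0.0712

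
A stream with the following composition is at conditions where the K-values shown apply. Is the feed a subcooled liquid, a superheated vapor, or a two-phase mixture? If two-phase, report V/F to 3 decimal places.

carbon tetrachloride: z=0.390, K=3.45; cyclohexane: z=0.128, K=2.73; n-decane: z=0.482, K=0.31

ΣzᵢKᵢ = 1.844; Σzᵢ/Kᵢ = 1.715.
Both exceed 1, so a two-phase solution exists.
Material balance + equilibrium reduce to Σ zᵢ(Kᵢ−1)/(1+ψ(Kᵢ−1)) = 0.
Newton–Raphson from ψ = 0.49:
  ψ = 0.490: g = 0.0516, g' = -1.119 → ψ = 0.536
Converged at ψ = 0.536.

two-phase, V/F = 0.536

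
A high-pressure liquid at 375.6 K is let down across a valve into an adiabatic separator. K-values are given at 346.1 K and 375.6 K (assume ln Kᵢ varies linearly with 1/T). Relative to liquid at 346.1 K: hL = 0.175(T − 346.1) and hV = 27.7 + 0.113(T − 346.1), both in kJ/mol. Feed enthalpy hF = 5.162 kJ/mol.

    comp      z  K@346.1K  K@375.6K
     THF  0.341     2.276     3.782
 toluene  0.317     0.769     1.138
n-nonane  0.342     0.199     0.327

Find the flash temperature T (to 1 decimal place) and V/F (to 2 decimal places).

T = 348.5 K, V/F = 0.17

Adiabatic flash: solve Rachford–Rice at each trial T, then check hF = ψ·hV(T) + (1−ψ)·hL(T).
  T = 346.1 K: K = (2.276, 0.769, 0.199), RR gives ψ = 0.119, H_out = 3.283 kJ/mol
  T = 375.6 K: K = (3.782, 1.138, 0.327), RR gives ψ = 0.612, H_out = 20.996 kJ/mol
  T = 360.9 K: K = (2.967, 0.944, 0.258), RR gives ψ = 0.395, H_out = 13.175 kJ/mol
  T = 353.5 K: K = (2.606, 0.854, 0.227), RR gives ψ = 0.270, H_out = 8.639 kJ/mol
  T = 349.8 K: K = (2.437, 0.811, 0.213), RR gives ψ = 0.198, H_out = 6.094 kJ/mol
  T = 348.0 K: K = (2.358, 0.790, 0.206), RR gives ψ = 0.161, H_out = 4.765 kJ/mol
Linear interpolation between T = 348.0 (H_out = 4.765) and T = 349.8 (H_out = 6.094) on hF = 5.162 gives T ≈ 348.5 K, at which ψ = 0.17.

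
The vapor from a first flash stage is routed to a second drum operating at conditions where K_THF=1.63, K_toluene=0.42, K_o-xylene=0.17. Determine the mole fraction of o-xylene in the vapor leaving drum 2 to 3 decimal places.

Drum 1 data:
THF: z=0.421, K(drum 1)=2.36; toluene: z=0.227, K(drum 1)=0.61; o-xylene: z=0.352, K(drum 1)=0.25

y_o-xylene (drum 2) = 0.039

Drum 1:
Rachford–Rice: g(ψ₁) = Σ zᵢ(Kᵢ−1)/(1+ψ₁(Kᵢ−1)) = 0.
g(0) = ΣzᵢKᵢ − 1 = 0.220 and g(1) = 1 − Σzᵢ/Kᵢ = -0.959, so a root lies in (0, 1).
Newton iteration, ψ₁⁰ = 0.66:
  ψ₁ = 0.660: g = -0.3403, g' = -1.055 → ψ₁ = 0.338
  ψ₁ = 0.338: g = -0.0630, g' = -0.767 → ψ₁ = 0.255
  ψ₁ = 0.255: g = 0.0001, g' = -0.774 → ψ₁ = 0.256
Converged at ψ₁ = 0.256.
Drum-1 compositions:
  THF: x = 0.312, y = 0.737
  toluene: x = 0.252, y = 0.154
  o-xylene: x = 0.435, y = 0.109
Drum-2 feed = drum-1 vapor: z₂ = (0.7373, 0.1538, 0.1089).
Drum 2:
Material balance + equilibrium reduce to Σ zᵢ(Kᵢ−1)/(1+ψ₂(Kᵢ−1)) = 0.
g(0) = ΣzᵢKᵢ − 1 = 0.285 and g(1) = 1 − Σzᵢ/Kᵢ = -0.459, so a root lies in (0, 1).
Iterate (Newton) starting at ψ₂ = 0.7:
  ψ₂ = 0.700: g = -0.0434, g' = -0.715 → ψ₂ = 0.639
  ψ₂ = 0.639: g = -0.0031, g' = -0.620 → ψ₂ = 0.634
Converged at ψ₂ = 0.634.
  THF: x = 0.527, y = 0.859
  toluene: x = 0.243, y = 0.102
  o-xylene: x = 0.230, y = 0.039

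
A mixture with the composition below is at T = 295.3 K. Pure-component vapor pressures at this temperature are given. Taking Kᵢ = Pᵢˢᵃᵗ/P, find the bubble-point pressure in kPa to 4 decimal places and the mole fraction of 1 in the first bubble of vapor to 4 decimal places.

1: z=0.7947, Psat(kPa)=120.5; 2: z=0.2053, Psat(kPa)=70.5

At the bubble point ψ → 0, so ΣzᵢKᵢ = 1 with Kᵢ = Pᵢˢᵃᵗ/P ⇒ P = ΣzᵢPᵢˢᵃᵗ.
P = 0.7947·120.5 + 0.2053·70.5 = 110.2350 kPa
yᵢ = zᵢPᵢˢᵃᵗ/P ⇒ y_1 = 0.7947·120.5/110.2350 = 0.8687

Pbub = 110.2350 kPa, y_1 = 0.8687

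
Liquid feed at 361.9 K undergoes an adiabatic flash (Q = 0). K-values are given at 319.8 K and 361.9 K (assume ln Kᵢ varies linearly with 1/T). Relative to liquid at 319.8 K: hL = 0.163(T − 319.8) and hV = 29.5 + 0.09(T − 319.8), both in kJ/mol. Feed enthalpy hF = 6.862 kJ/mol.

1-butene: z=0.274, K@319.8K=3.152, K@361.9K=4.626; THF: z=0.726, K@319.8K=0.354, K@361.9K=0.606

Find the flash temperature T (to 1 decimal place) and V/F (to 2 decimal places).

T = 330.7 K, V/F = 0.18

Adiabatic flash: solve Rachford–Rice at each trial T, then check hF = ψ·hV(T) + (1−ψ)·hL(T).
  T = 319.8 K: K = (3.152, 0.354), RR gives ψ = 0.087, H_out = 2.560 kJ/mol
  T = 361.9 K: K = (4.626, 0.606), RR gives ψ = 0.495, H_out = 19.949 kJ/mol
  T = 340.9 K: K = (3.866, 0.471), RR gives ψ = 0.265, H_out = 10.844 kJ/mol
  T = 330.4 K: K = (3.504, 0.411), RR gives ψ = 0.175, H_out = 6.752 kJ/mol
  T = 335.6 K: K = (3.681, 0.440), RR gives ψ = 0.219, H_out = 8.771 kJ/mol
  T = 333.0 K: K = (3.592, 0.425), RR gives ψ = 0.197, H_out = 7.762 kJ/mol
  T = 331.7 K: K = (3.548, 0.418), RR gives ψ = 0.186, H_out = 7.257 kJ/mol
Linear interpolation between T = 330.4 (H_out = 6.752) and T = 331.7 (H_out = 7.257) on hF = 6.862 gives T ≈ 330.7 K, at which ψ = 0.18.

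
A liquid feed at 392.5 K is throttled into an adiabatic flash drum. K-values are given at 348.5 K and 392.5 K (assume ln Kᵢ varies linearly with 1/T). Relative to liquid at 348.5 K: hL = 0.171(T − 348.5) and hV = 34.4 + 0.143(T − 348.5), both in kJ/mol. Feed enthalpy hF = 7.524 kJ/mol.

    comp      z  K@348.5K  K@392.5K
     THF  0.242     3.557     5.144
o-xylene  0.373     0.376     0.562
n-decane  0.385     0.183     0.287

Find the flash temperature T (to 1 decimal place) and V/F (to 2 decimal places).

T = 367.3 K, V/F = 0.13

Adiabatic flash: solve Rachford–Rice at each trial T, then check hF = ψ·hV(T) + (1−ψ)·hL(T).
  T = 348.5 K: K = (3.557, 0.376, 0.183), RR gives ψ = 0.039, H_out = 1.326 kJ/mol
  T = 392.5 K: K = (5.144, 0.562, 0.287), RR gives ψ = 0.232, H_out = 15.231 kJ/mol
  T = 370.5 K: K = (4.325, 0.465, 0.232), RR gives ψ = 0.141, H_out = 8.537 kJ/mol
  T = 359.5 K: K = (3.934, 0.420, 0.207), RR gives ψ = 0.093, H_out = 5.038 kJ/mol
  T = 365.0 K: K = (4.128, 0.442, 0.219), RR gives ψ = 0.117, H_out = 6.808 kJ/mol
  T = 367.8 K: K = (4.227, 0.454, 0.226), RR gives ψ = 0.130, H_out = 7.693 kJ/mol
  T = 366.4 K: K = (4.177, 0.448, 0.223), RR gives ψ = 0.124, H_out = 7.251 kJ/mol
Linear interpolation between T = 366.4 (H_out = 7.251) and T = 367.8 (H_out = 7.693) on hF = 7.524 gives T ≈ 367.3 K, at which ψ = 0.13.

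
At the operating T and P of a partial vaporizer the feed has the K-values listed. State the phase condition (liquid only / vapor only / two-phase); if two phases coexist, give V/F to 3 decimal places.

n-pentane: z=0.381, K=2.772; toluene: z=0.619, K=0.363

two-phase, V/F = 0.249

ΣzᵢKᵢ = 1.281; Σzᵢ/Kᵢ = 1.843.
Both exceed 1, so a two-phase solution exists.
Material balance + equilibrium reduce to Σ zᵢ(Kᵢ−1)/(1+ψ(Kᵢ−1)) = 0.
Binary case is linear: z₁(K₁−1)(1+ψ(K₂−1)) + z₂(K₂−1)(1+ψ(K₁−1)) = 0
⇒ ψ = [z₁(K₁−1)+z₂(K₂−1)] / [−(K₁−1)(K₂−1)] = 0.2808/1.1288 = 0.249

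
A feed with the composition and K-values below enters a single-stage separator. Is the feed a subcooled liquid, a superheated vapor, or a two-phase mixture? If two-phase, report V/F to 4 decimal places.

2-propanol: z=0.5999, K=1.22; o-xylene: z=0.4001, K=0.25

subcooled liquid

ΣzᵢKᵢ = 0.8319; Σzᵢ/Kᵢ = 2.0921.
Since ΣzᵢKᵢ < 1 the mixture is below its bubble point — single liquid phase.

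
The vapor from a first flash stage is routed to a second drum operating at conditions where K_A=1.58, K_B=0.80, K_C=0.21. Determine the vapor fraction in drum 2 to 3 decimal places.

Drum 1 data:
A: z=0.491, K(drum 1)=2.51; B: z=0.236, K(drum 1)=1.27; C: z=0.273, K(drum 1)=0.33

V/F (drum 2) = 0.370

Drum 1:
Material balance + equilibrium reduce to Σ zᵢ(Kᵢ−1)/(1+ψ₁(Kᵢ−1)) = 0.
Feasibility: ΣzᵢKᵢ = 1.622, Σzᵢ/Kᵢ = 1.209 — both > 1, two phases present.
Newton iteration, ψ₁⁰ = 0.5:
  ψ₁ = 0.500: g = 0.2035, g' = -0.654 → ψ₁ = 0.811
  ψ₁ = 0.811: g = -0.0152, g' = -0.826 → ψ₁ = 0.793
Converged at ψ₁ = 0.793.
Drum-1 compositions:
  A: x = 0.224, y = 0.561
  B: x = 0.194, y = 0.247
  C: x = 0.582, y = 0.192
Drum-2 feed = drum-1 vapor: z₂ = (0.5610, 0.2469, 0.1921).
Drum 2:
Rachford–Rice: g(ψ₂) = Σ zᵢ(Kᵢ−1)/(1+ψ₂(Kᵢ−1)) = 0.
g(0) = ΣzᵢKᵢ − 1 = 0.124 and g(1) = 1 − Σzᵢ/Kᵢ = -0.578, so a root lies in (0, 1).
Newton–Raphson from ψ₂ = 0.5:
  ψ₂ = 0.500: g = -0.0534, g' = -0.453 → ψ₂ = 0.382
  ψ₂ = 0.382: g = -0.0044, g' = -0.384 → ψ₂ = 0.370
Converged at ψ₂ = 0.370.
  A: x = 0.462, y = 0.730
  B: x = 0.267, y = 0.213
  C: x = 0.272, y = 0.057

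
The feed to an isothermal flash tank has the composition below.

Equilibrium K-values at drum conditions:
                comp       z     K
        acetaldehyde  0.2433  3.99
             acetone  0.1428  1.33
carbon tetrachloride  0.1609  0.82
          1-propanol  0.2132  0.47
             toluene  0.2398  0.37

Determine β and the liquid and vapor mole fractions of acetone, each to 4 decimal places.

β = 0.3950, x_acetone = 0.1263, y_acetone = 0.1680

Newton iteration, β⁰ = 0.38:
  β = 0.3800: g = 0.01121, g' = -0.7534 → β = 0.3949
  β = 0.3949: g = 0.00010, g' = -0.7401 → β = 0.3950
Converged at β = 0.3950.
Compositions from xᵢ = zᵢ/(1+β(Kᵢ−1)), yᵢ = Kᵢxᵢ:
  acetaldehyde: x = 0.1115, y = 0.4451
  acetone: x = 0.1263, y = 0.1680
  carbon tetrachloride: x = 0.1732, y = 0.1420
  1-propanol: x = 0.2697, y = 0.1267
  toluene: x = 0.3192, y = 0.1181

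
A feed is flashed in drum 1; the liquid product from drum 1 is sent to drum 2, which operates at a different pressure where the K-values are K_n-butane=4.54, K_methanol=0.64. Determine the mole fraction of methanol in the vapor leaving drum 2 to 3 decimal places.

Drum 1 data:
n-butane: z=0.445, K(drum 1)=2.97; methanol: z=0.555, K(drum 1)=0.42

Drum 1:
Let ψ₁ = V/F and solve Σ zᵢ(Kᵢ−1)/(1+ψ₁(Kᵢ−1)) = 0.
g(0) = ΣzᵢKᵢ − 1 = 0.555 and g(1) = 1 − Σzᵢ/Kᵢ = -0.471, so a root lies in (0, 1).
Newton iteration, ψ₁⁰ = 0.5:
  ψ₁ = 0.500: g = -0.0117, g' = -0.809 → ψ₁ = 0.485
  ψ₁ = 0.485: g = 0.0000, g' = -0.813 → ψ₁ = 0.486
Converged at ψ₁ = 0.486.
Drum-1 compositions:
  n-butane: x = 0.227, y = 0.676
  methanol: x = 0.773, y = 0.324
Drum-2 feed = drum-1 liquid: z₂ = (0.2275, 0.7725).
Drum 2:
Material balance + equilibrium reduce to Σ zᵢ(Kᵢ−1)/(1+ψ₂(Kᵢ−1)) = 0.
g(0) = ΣzᵢKᵢ − 1 = 0.527 and g(1) = 1 − Σzᵢ/Kᵢ = -0.257, so a root lies in (0, 1).
Binary case is linear: z₁(K₁−1)(1+ψ₂(K₂−1)) + z₂(K₂−1)(1+ψ₂(K₁−1)) = 0
⇒ ψ₂ = [z₁(K₁−1)+z₂(K₂−1)] / [−(K₁−1)(K₂−1)] = 0.5271/1.2744 = 0.414
  n-butane: x = 0.092, y = 0.419
  methanol: x = 0.908, y = 0.581

y_methanol (drum 2) = 0.581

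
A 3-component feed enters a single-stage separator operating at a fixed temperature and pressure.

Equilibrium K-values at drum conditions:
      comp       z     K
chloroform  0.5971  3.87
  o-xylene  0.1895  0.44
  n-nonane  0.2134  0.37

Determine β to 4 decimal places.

Rachford–Rice: g(β) = Σ zᵢ(Kᵢ−1)/(1+β(Kᵢ−1)) = 0.
Check two-phase: ΣzᵢKᵢ = 2.4731 > 1 and Σzᵢ/Kᵢ = 1.1617 > 1, so g(0) = 1.4731 > 0 and g(1) = -0.1617 < 0.
Iterate (Newton) starting at β = 0.5:
  β = 0.5000: g = 0.36011, g' = -1.1246 → β = 0.8202
  β = 0.8202: g = 0.03648, g' = -1.0031 → β = 0.8566
  β = 0.8566: g = -0.00047, g' = -1.0304 → β = 0.8561
Converged at β = 0.8561.

β = 0.8561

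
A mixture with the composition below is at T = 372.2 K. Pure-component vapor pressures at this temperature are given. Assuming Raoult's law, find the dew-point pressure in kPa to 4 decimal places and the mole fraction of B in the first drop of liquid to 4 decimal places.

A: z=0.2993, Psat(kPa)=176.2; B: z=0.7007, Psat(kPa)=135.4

At the dew point ψ → 1, so Σzᵢ/Kᵢ = 1 with Kᵢ = Pᵢˢᵃᵗ/P ⇒ 1/P = Σzᵢ/Pᵢˢᵃᵗ.
1/P = 0.2993/176.2 + 0.7007/135.4 = 0.0068737 ⇒ P = 145.4826 kPa
xᵢ = zᵢP/Pᵢˢᵃᵗ ⇒ x_B = 0.7007·145.4826/135.4 = 0.7529

Pdew = 145.4826 kPa, x_B = 0.7529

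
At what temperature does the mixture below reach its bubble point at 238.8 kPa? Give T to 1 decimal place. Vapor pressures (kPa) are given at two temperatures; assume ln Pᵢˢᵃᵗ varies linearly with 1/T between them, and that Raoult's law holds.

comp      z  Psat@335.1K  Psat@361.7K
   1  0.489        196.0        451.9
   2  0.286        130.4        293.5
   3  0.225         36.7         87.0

Bubble-point temperature: ΣzᵢPᵢˢᵃᵗ(T) = P. Interpolate ln Pᵢˢᵃᵗ = aᵢ + bᵢ/T.
  T = 335.1 K: ΣzᵢPᵢˢᵃᵗ = 141.40 kPa
  T = 361.7 K: ΣzᵢPᵢˢᵃᵗ = 324.50 kPa
  T = 348.4 K: ΣzᵢPᵢˢᵃᵗ = 217.62 kPa
  T = 355.0 K: ΣzᵢPᵢˢᵃᵗ = 266.33 kPa
  T = 351.7 K: ΣzᵢPᵢˢᵃᵗ = 240.98 kPa
  T = 350.0 K: ΣzᵢPᵢˢᵃᵗ = 228.70 kPa
Interpolating between 350.0 K and 351.7 K gives T ≈ 351.4 K.

T = 351.4 K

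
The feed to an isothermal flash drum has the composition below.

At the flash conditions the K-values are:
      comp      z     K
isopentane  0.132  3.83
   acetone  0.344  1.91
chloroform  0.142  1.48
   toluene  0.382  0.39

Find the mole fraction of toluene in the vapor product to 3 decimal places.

y_toluene = 0.245

Rachford–Rice: g(V/F) = Σ zᵢ(Kᵢ−1)/(1+V/F(Kᵢ−1)) = 0.
Feasibility: ΣzᵢKᵢ = 1.522, Σzᵢ/Kᵢ = 1.290 — both > 1, two phases present.
Newton–Raphson from V/F = 0.5:
  V/F = 0.500: g = 0.0895, g' = -0.631 → V/F = 0.642
  V/F = 0.642: g = -0.0006, g' = -0.650 → V/F = 0.641
Converged at V/F = 0.641.
Compositions from xᵢ = zᵢ/(1+V/F(Kᵢ−1)), yᵢ = Kᵢxᵢ:
  isopentane: x = 0.047, y = 0.180
  acetone: x = 0.217, y = 0.415
  chloroform: x = 0.109, y = 0.161
  toluene: x = 0.627, y = 0.245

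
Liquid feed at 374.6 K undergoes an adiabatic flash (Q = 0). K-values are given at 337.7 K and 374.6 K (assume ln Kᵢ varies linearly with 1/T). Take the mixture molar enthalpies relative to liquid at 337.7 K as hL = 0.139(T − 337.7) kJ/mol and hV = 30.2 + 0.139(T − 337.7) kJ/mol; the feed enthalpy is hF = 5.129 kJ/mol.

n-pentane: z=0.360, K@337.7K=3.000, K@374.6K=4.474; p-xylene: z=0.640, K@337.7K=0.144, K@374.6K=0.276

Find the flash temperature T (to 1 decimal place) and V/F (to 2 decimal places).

T = 343.8 K, V/F = 0.14

Adiabatic flash: solve Rachford–Rice at each trial T, then check hF = ψ·hV(T) + (1−ψ)·hL(T).
  T = 337.7 K: K = (3.000, 0.144), RR gives ψ = 0.101, H_out = 3.037 kJ/mol
  T = 374.6 K: K = (4.474, 0.276), RR gives ψ = 0.313, H_out = 14.582 kJ/mol
  T = 356.1 K: K = (3.700, 0.203), RR gives ψ = 0.214, H_out = 9.032 kJ/mol
  T = 346.9 K: K = (3.341, 0.172), RR gives ψ = 0.161, H_out = 6.145 kJ/mol
  T = 342.3 K: K = (3.168, 0.157), RR gives ψ = 0.132, H_out = 4.627 kJ/mol
  T = 344.6 K: K = (3.254, 0.164), RR gives ψ = 0.147, H_out = 5.394 kJ/mol
Linear interpolation between T = 342.3 (H_out = 4.627) and T = 344.6 (H_out = 5.394) on hF = 5.129 gives T ≈ 343.8 K, at which ψ = 0.14.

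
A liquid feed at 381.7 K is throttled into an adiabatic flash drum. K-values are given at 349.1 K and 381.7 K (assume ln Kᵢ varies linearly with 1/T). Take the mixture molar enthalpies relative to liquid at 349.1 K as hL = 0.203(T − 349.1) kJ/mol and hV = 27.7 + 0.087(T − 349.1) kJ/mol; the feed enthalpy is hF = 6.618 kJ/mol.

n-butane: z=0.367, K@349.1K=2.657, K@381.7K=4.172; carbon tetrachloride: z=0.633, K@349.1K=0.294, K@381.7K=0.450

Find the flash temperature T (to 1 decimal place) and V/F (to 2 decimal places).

T = 354.7 K, V/F = 0.20

Adiabatic flash: solve Rachford–Rice at each trial T, then check hF = ψ·hV(T) + (1−ψ)·hL(T).
  T = 349.1 K: K = (2.657, 0.294), RR gives ψ = 0.138, H_out = 3.817 kJ/mol
  T = 381.7 K: K = (4.172, 0.450), RR gives ψ = 0.468, H_out = 17.805 kJ/mol
  T = 365.4 K: K = (3.363, 0.367), RR gives ψ = 0.312, H_out = 11.364 kJ/mol
  T = 357.2 K: K = (2.995, 0.329), RR gives ψ = 0.230, H_out = 7.794 kJ/mol
  T = 353.1 K: K = (2.821, 0.311), RR gives ψ = 0.185, H_out = 5.853 kJ/mol
  T = 355.1 K: K = (2.905, 0.320), RR gives ψ = 0.207, H_out = 6.816 kJ/mol
Linear interpolation between T = 353.1 (H_out = 5.853) and T = 355.1 (H_out = 6.816) on hF = 6.618 gives T ≈ 354.7 K, at which ψ = 0.20.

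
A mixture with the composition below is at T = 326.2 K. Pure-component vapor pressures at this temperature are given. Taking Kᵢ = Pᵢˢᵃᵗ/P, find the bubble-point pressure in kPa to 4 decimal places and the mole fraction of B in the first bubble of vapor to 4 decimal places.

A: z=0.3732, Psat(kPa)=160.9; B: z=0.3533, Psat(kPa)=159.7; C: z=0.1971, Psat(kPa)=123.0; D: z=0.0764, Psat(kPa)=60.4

At the bubble point ψ → 0, so ΣzᵢKᵢ = 1 with Kᵢ = Pᵢˢᵃᵗ/P ⇒ P = ΣzᵢPᵢˢᵃᵗ.
P = 0.3732·160.9 + 0.3533·159.7 + 0.1971·123.0 + 0.0764·60.4 = 145.3277 kPa
yᵢ = zᵢPᵢˢᵃᵗ/P ⇒ y_B = 0.3533·159.7/145.3277 = 0.3882

Pbub = 145.3277 kPa, y_B = 0.3882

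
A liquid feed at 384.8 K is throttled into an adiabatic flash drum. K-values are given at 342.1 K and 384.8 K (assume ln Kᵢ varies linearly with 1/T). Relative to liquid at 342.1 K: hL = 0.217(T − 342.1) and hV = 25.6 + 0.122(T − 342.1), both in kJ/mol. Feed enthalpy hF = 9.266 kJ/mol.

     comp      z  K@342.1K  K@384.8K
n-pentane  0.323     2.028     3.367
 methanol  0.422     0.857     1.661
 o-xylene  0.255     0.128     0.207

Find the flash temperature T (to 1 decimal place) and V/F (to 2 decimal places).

T = 350.7 K, V/F = 0.30

Adiabatic flash: solve Rachford–Rice at each trial T, then check hF = ψ·hV(T) + (1−ψ)·hL(T).
  T = 342.1 K: K = (2.028, 0.857, 0.128), RR gives ψ = 0.093, H_out = 2.377 kJ/mol
  T = 384.8 K: K = (3.367, 1.661, 0.207), RR gives ψ = 0.720, H_out = 24.784 kJ/mol
  T = 363.5 K: K = (2.654, 1.217, 0.165), RR gives ψ = 0.512, H_out = 16.711 kJ/mol
  T = 352.8 K: K = (2.329, 1.027, 0.146), RR gives ψ = 0.340, H_out = 10.684 kJ/mol
  T = 347.5 K: K = (2.177, 0.940, 0.137), RR gives ψ = 0.228, H_out = 6.900 kJ/mol
  T = 350.1 K: K = (2.251, 0.982, 0.141), RR gives ψ = 0.286, H_out = 8.832 kJ/mol
  T = 351.5 K: K = (2.292, 1.005, 0.144), RR gives ψ = 0.315, H_out = 9.811 kJ/mol
Linear interpolation between T = 350.1 (H_out = 8.832) and T = 351.5 (H_out = 9.811) on hF = 9.266 gives T ≈ 350.7 K, at which ψ = 0.30.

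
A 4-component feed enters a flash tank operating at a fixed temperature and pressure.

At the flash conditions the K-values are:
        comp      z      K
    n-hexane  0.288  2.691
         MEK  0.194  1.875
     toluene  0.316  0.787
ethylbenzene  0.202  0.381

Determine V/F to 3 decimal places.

V/F = 0.757

Material balance + equilibrium reduce to Σ zᵢ(Kᵢ−1)/(1+V/F(Kᵢ−1)) = 0.
g(0) = ΣzᵢKᵢ − 1 = 0.464 and g(1) = 1 − Σzᵢ/Kᵢ = -0.142, so a root lies in (0, 1).
Newton–Raphson from V/F = 0.48:
  V/F = 0.480: g = 0.1355, g' = -0.499 → V/F = 0.752
  V/F = 0.752: g = 0.0029, g' = -0.505 → V/F = 0.757
Converged at V/F = 0.757.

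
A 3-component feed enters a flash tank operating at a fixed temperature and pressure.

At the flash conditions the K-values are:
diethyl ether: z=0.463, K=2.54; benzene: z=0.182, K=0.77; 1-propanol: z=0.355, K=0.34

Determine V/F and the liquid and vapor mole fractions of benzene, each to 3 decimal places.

V/F = 0.508, x_benzene = 0.206, y_benzene = 0.159

Newton–Raphson from V/F = 0.54:
  V/F = 0.540: g = -0.0226, g' = -0.713 → V/F = 0.508
Converged at V/F = 0.508.
Compositions from xᵢ = zᵢ/(1+V/F(Kᵢ−1)), yᵢ = Kᵢxᵢ:
  diethyl ether: x = 0.260, y = 0.660
  benzene: x = 0.206, y = 0.159
  1-propanol: x = 0.534, y = 0.182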